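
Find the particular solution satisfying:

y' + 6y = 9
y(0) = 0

General solution: y = 3/2 + Ce^(-6x)
Applying y(0) = 0: C = 0 - 3/2 = -3/2
Particular solution: y = 3/2 - (3/2)e^(-6x)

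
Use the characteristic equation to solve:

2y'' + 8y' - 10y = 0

Characteristic equation: 2r² + 8r - 10 = 0
Divide by 2: r² + 4r - 5 = 0
Roots: r = 1, -5 (distinct real)
General solution: y = C₁e^x + C₂e^(-5x)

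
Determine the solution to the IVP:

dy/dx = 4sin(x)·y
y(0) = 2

General solution: y = Ce^(-4cos(x))
Applying IC y(0) = 2:
Particular solution: y = 2e^(4(1-cos(x)))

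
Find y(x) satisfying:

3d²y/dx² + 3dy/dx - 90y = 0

Characteristic equation: 3r² + 3r - 90 = 0
Divide by 3: r² + r - 30 = 0
Roots: r = 5, -6 (distinct real)
General solution: y = C₁e^(5x) + C₂e^(-6x)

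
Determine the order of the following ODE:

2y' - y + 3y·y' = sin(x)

The order is 1 (highest derivative is of order 1).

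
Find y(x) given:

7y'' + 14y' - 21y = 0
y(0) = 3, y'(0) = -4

General solution: y = C₁e^x + C₂e^(-3x)
Applying ICs: C₁ = 5/4, C₂ = 7/4
Particular solution: y = (5/4)e^x + (7/4)e^(-3x)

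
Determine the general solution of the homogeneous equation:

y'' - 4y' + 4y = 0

Characteristic equation: r² - 4r + 4 = 0
Factored: (r - 2)² = 0
Repeated root: r = 2
General solution: y = (C₁ + C₂x)e^(2x)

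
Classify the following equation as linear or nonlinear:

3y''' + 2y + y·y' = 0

Nonlinear (product y·y')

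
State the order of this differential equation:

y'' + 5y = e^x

The order is 2 (highest derivative is of order 2).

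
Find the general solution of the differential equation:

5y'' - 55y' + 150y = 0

Characteristic equation: 5r² - 55r + 150 = 0
Divide by 5: r² - 11r + 30 = 0
Roots: r = 6, 5 (distinct real)
General solution: y = C₁e^(6x) + C₂e^(5x)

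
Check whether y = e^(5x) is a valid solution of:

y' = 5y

Verification:
y = e^(5x)
y' = 5e^(5x)
5y = 5e^(5x)
y' = 5y ✓

Yes, it is a solution.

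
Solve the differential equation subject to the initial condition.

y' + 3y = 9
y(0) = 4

General solution: y = 3 + Ce^(-3x)
Applying y(0) = 4: C = 4 - 3 = 1
Particular solution: y = 3 + e^(-3x)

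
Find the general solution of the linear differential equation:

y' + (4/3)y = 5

Using integrating factor method:

General solution: y = 15/4 + Ce^(-4x/3)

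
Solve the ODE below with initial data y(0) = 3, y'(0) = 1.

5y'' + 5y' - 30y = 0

General solution: y = C₁e^(2x) + C₂e^(-3x)
Applying ICs: C₁ = 2, C₂ = 1
Particular solution: y = 2e^(2x) + e^(-3x)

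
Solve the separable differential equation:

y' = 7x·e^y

Separating variables and integrating:
-e^(-y) = 7x²/2 + C

General solution: y = -ln(C - 7x²/2)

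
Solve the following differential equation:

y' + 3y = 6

Using integrating factor method:

General solution: y = 2 + Ce^(-3x)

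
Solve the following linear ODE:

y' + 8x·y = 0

Using integrating factor method:

General solution: y = Ce^(-4x^2)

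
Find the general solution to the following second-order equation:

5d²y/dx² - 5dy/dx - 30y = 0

Characteristic equation: 5r² - 5r - 30 = 0
Divide by 5: r² - r - 6 = 0
Roots: r = 3, -2 (distinct real)
General solution: y = C₁e^(3x) + C₂e^(-2x)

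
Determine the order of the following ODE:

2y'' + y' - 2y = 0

The order is 2 (highest derivative is of order 2).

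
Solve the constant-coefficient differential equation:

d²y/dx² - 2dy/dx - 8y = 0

Characteristic equation: r² - 2r - 8 = 0
Roots: r = 4, -2 (distinct real)
General solution: y = C₁e^(4x) + C₂e^(-2x)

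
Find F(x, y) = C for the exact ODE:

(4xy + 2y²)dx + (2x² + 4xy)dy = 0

Verify exactness: ∂M/∂y = ∂N/∂x ✓
Find F(x,y) such that ∂F/∂x = M, ∂F/∂y = N
Solution: 2x²y + 2xy² = C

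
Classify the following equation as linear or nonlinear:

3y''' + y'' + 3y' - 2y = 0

Linear (y and its derivatives appear to the first power only, no products of y terms)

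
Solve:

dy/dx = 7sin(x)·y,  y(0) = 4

General solution: y = Ce^(-7cos(x))
Applying IC y(0) = 4:
Particular solution: y = 4e^(7(1-cos(x)))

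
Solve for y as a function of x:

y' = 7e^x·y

Separating variables and integrating:
ln|y| = 7e^x + C

General solution: y = Ce^(7e^x)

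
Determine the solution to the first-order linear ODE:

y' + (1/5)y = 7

Using integrating factor method:

General solution: y = 35 + Ce^(-x/5)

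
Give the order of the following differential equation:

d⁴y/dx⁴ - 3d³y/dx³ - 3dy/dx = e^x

The order is 4 (highest derivative is of order 4).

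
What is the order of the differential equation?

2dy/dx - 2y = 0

The order is 1 (highest derivative is of order 1).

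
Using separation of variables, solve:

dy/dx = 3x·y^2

Separating variables and integrating:
-1/y = 3x^2/2 + C

General solution: y^-1 = (-3/2)x^2 + C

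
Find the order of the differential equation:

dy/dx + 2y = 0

The order is 1 (highest derivative is of order 1).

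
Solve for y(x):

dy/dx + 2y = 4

Using integrating factor method:

General solution: y = 2 + Ce^(-2x)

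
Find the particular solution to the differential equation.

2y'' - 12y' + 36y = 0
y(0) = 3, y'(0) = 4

General solution: y = e^(3x)(C₁cos(3x) + C₂sin(3x))
Complex roots r = 3 ± 3i
Applying ICs: C₁ = 3, C₂ = -5/3
Particular solution: y = e^(3x)(3cos(3x) - (5/3)sin(3x))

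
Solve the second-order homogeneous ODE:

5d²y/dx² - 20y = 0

Characteristic equation: 5r² - 20 = 0
Divide by 5: r² - 4 = 0
Roots: r = 2, -2 (distinct real)
General solution: y = C₁e^(2x) + C₂e^(-2x)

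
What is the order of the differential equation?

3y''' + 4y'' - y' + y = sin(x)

The order is 3 (highest derivative is of order 3).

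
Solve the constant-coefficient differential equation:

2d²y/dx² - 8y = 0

Characteristic equation: 2r² - 8 = 0
Divide by 2: r² - 4 = 0
Roots: r = 2, -2 (distinct real)
General solution: y = C₁e^(2x) + C₂e^(-2x)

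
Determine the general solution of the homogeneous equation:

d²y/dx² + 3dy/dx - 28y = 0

Characteristic equation: r² + 3r - 28 = 0
Roots: r = 4, -7 (distinct real)
General solution: y = C₁e^(4x) + C₂e^(-7x)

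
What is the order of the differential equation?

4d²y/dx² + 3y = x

The order is 2 (highest derivative is of order 2).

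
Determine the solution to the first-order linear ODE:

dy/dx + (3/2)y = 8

Using integrating factor method:

General solution: y = 16/3 + Ce^(-3x/2)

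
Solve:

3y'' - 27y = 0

Characteristic equation: 3r² - 27 = 0
Divide by 3: r² - 9 = 0
Roots: r = 3, -3 (distinct real)
General solution: y = C₁e^(3x) + C₂e^(-3x)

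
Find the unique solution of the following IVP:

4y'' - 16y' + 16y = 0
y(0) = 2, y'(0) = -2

General solution: y = (C₁ + C₂x)e^(2x)
Repeated root r = 2
Applying ICs: C₁ = 2, C₂ = -6
Particular solution: y = (2 - 6x)e^(2x)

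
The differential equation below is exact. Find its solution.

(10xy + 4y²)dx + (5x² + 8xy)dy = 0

Verify exactness: ∂M/∂y = ∂N/∂x ✓
Find F(x,y) such that ∂F/∂x = M, ∂F/∂y = N
Solution: 5x²y + 4xy² = C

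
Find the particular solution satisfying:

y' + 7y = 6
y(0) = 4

General solution: y = 6/7 + Ce^(-7x)
Applying y(0) = 4: C = 4 - 6/7 = 22/7
Particular solution: y = 6/7 + (22/7)e^(-7x)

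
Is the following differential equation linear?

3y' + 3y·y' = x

No. Nonlinear (product y·y')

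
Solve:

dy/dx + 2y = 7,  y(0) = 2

General solution: y = 7/2 + Ce^(-2x)
Applying y(0) = 2: C = 2 - 7/2 = -3/2
Particular solution: y = 7/2 - (3/2)e^(-2x)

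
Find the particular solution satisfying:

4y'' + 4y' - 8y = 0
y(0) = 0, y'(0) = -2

General solution: y = C₁e^x + C₂e^(-2x)
Applying ICs: C₁ = -2/3, C₂ = 2/3
Particular solution: y = -(2/3)e^x + (2/3)e^(-2x)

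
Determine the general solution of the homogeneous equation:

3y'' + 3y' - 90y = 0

Characteristic equation: 3r² + 3r - 90 = 0
Divide by 3: r² + r - 30 = 0
Roots: r = 5, -6 (distinct real)
General solution: y = C₁e^(5x) + C₂e^(-6x)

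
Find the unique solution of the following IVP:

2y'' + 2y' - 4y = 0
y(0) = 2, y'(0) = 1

General solution: y = C₁e^x + C₂e^(-2x)
Applying ICs: C₁ = 5/3, C₂ = 1/3
Particular solution: y = (5/3)e^x + (1/3)e^(-2x)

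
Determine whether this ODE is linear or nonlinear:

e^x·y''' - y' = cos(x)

Linear (y and its derivatives appear to the first power only, no products of y terms)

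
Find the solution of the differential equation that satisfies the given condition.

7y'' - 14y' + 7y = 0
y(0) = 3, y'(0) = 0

General solution: y = (C₁ + C₂x)e^x
Repeated root r = 1
Applying ICs: C₁ = 3, C₂ = -3
Particular solution: y = (3 - 3x)e^x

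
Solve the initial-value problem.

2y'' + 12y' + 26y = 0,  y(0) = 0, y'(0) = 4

General solution: y = e^(-3x)(C₁cos(2x) + C₂sin(2x))
Complex roots r = -3 ± 2i
Applying ICs: C₁ = 0, C₂ = 2
Particular solution: y = e^(-3x)(2sin(2x))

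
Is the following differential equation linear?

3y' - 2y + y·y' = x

No. Nonlinear (product y·y')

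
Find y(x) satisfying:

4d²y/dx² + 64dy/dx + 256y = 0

Characteristic equation: 4r² + 64r + 256 = 0
Divide by 4: r² + 16r + 64 = 0
Factored: (r + 8)² = 0
Repeated root: r = -8
General solution: y = (C₁ + C₂x)e^(-8x)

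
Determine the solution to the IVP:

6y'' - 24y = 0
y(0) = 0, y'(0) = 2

General solution: y = C₁e^(2x) + C₂e^(-2x)
Applying ICs: C₁ = 1/2, C₂ = -1/2
Particular solution: y = (1/2)e^(2x) - (1/2)e^(-2x)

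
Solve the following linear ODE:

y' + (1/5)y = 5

Using integrating factor method:

General solution: y = 25 + Ce^(-x/5)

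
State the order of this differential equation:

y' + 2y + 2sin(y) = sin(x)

The order is 1 (highest derivative is of order 1).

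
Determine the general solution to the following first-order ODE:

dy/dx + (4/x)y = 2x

Using integrating factor method:

General solution: y = (1/3)x^2 + Cx^(-4)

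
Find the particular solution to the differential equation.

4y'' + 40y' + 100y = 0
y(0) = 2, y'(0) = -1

General solution: y = (C₁ + C₂x)e^(-5x)
Repeated root r = -5
Applying ICs: C₁ = 2, C₂ = 9
Particular solution: y = (2 + 9x)e^(-5x)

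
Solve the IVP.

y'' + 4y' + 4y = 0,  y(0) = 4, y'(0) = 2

General solution: y = (C₁ + C₂x)e^(-2x)
Repeated root r = -2
Applying ICs: C₁ = 4, C₂ = 10
Particular solution: y = (4 + 10x)e^(-2x)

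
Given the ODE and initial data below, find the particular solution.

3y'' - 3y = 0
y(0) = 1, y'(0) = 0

General solution: y = C₁e^x + C₂e^(-x)
Applying ICs: C₁ = 1/2, C₂ = 1/2
Particular solution: y = (1/2)e^x + (1/2)e^(-x)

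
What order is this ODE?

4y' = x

The order is 1 (highest derivative is of order 1).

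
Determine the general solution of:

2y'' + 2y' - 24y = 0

Characteristic equation: 2r² + 2r - 24 = 0
Divide by 2: r² + r - 12 = 0
Roots: r = 3, -4 (distinct real)
General solution: y = C₁e^(3x) + C₂e^(-4x)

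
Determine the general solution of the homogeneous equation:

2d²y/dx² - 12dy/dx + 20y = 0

Characteristic equation: 2r² - 12r + 20 = 0
Divide by 2: r² - 6r + 10 = 0
Roots: r = 3 ± i (complex conjugates)
General solution: y = e^(3x)(C₁cos(x) + C₂sin(x))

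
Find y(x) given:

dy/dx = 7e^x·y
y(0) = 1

General solution: y = Ce^(7e^x)
Applying IC y(0) = 1:
Particular solution: y = e^(7(e^x - 1))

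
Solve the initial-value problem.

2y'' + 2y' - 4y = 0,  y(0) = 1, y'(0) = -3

General solution: y = C₁e^x + C₂e^(-2x)
Applying ICs: C₁ = -1/3, C₂ = 4/3
Particular solution: y = -(1/3)e^x + (4/3)e^(-2x)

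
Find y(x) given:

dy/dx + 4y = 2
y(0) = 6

General solution: y = 1/2 + Ce^(-4x)
Applying y(0) = 6: C = 6 - 1/2 = 11/2
Particular solution: y = 1/2 + (11/2)e^(-4x)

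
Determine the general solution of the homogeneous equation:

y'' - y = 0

Characteristic equation: r² - 1 = 0
Roots: r = 1, -1 (distinct real)
General solution: y = C₁e^x + C₂e^(-x)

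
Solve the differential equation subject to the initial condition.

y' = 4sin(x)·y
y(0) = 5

General solution: y = Ce^(-4cos(x))
Applying IC y(0) = 5:
Particular solution: y = 5e^(4(1-cos(x)))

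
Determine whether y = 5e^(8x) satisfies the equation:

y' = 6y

Verification:
y = 5e^(8x)
y' = 40e^(8x)
But 6y = 30e^(8x)
y' ≠ 6y — the derivative does not match

No, it is not a solution.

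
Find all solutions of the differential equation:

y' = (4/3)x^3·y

Separating variables and integrating:
ln|y| = x^4/3 + C

General solution: y = Ce^(x^4/3)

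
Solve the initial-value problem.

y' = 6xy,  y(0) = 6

General solution: y = Ce^(3x²)
Applying IC y(0) = 6:
Particular solution: y = 6e^(3x²)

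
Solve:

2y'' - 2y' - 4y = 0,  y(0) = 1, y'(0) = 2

General solution: y = C₁e^(2x) + C₂e^(-x)
Applying ICs: C₁ = 1, C₂ = 0
Particular solution: y = e^(2x)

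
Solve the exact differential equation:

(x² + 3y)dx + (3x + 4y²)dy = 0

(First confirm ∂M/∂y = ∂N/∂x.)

Verify exactness: ∂M/∂y = ∂N/∂x ✓
Find F(x,y) such that ∂F/∂x = M, ∂F/∂y = N
Solution: x³/3 + 3xy + 4y³/3 = C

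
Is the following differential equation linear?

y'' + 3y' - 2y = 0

Yes. Linear (y and its derivatives appear to the first power only, no products of y terms)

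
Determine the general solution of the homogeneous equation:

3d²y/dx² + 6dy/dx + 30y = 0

Characteristic equation: 3r² + 6r + 30 = 0
Divide by 3: r² + 2r + 10 = 0
Roots: r = -1 ± 3i (complex conjugates)
General solution: y = e^(-x)(C₁cos(3x) + C₂sin(3x))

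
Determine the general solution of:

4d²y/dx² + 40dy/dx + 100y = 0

Characteristic equation: 4r² + 40r + 100 = 0
Divide by 4: r² + 10r + 25 = 0
Factored: (r + 5)² = 0
Repeated root: r = -5
General solution: y = (C₁ + C₂x)e^(-5x)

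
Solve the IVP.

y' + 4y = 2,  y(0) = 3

General solution: y = 1/2 + Ce^(-4x)
Applying y(0) = 3: C = 3 - 1/2 = 5/2
Particular solution: y = 1/2 + (5/2)e^(-4x)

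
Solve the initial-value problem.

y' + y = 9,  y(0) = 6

General solution: y = 9 + Ce^(-x)
Applying y(0) = 6: C = 6 - 9 = -3
Particular solution: y = 9 - 3e^(-x)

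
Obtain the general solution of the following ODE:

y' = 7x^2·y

Separating variables and integrating:
ln|y| = 7x^3/3 + C

General solution: y = Ce^(7x^3/3)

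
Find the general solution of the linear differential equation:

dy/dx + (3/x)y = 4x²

Using integrating factor method:

General solution: y = (2/3)x^3 + Cx^(-3)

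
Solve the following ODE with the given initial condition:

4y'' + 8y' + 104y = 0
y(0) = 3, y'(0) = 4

General solution: y = e^(-x)(C₁cos(5x) + C₂sin(5x))
Complex roots r = -1 ± 5i
Applying ICs: C₁ = 3, C₂ = 7/5
Particular solution: y = e^(-x)(3cos(5x) + (7/5)sin(5x))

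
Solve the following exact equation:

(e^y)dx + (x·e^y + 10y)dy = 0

Verify exactness: ∂M/∂y = ∂N/∂x ✓
Find F(x,y) such that ∂F/∂x = M, ∂F/∂y = N
Solution: x·e^y + 5y² = C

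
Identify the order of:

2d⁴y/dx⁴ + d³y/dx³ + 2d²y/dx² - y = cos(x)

The order is 4 (highest derivative is of order 4).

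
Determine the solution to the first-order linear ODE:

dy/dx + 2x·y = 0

Using integrating factor method:

General solution: y = Ce^(-x^2)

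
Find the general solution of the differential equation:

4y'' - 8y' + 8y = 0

Characteristic equation: 4r² - 8r + 8 = 0
Divide by 4: r² - 2r + 2 = 0
Roots: r = 1 ± i (complex conjugates)
General solution: y = e^x(C₁cos(x) + C₂sin(x))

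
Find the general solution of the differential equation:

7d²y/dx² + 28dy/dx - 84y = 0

Characteristic equation: 7r² + 28r - 84 = 0
Divide by 7: r² + 4r - 12 = 0
Roots: r = 2, -6 (distinct real)
General solution: y = C₁e^(2x) + C₂e^(-6x)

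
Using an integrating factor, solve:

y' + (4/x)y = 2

Using integrating factor method:

General solution: y = (2/5)x + Cx^(-4)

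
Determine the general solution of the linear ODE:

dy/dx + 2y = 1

Using integrating factor method:

General solution: y = 1/2 + Ce^(-2x)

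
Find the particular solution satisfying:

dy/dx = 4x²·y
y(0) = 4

General solution: y = Ce^(4x³/3)
Applying IC y(0) = 4:
Particular solution: y = 4e^(4x³/3)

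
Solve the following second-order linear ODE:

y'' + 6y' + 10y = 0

Characteristic equation: r² + 6r + 10 = 0
Roots: r = -3 ± i (complex conjugates)
General solution: y = e^(-3x)(C₁cos(x) + C₂sin(x))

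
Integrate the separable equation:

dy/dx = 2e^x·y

Separating variables and integrating:
ln|y| = 2e^x + C

General solution: y = Ce^(2e^x)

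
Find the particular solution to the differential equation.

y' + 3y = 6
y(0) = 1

General solution: y = 2 + Ce^(-3x)
Applying y(0) = 1: C = 1 - 2 = -1
Particular solution: y = 2 - e^(-3x)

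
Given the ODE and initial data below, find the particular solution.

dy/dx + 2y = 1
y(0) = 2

General solution: y = 1/2 + Ce^(-2x)
Applying y(0) = 2: C = 2 - 1/2 = 3/2
Particular solution: y = 1/2 + (3/2)e^(-2x)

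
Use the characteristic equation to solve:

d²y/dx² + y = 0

Characteristic equation: r² + 1 = 0
Roots: r = ±i (complex conjugates)
General solution: y = C₁cos(x) + C₂sin(x)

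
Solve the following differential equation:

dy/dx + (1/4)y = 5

Using integrating factor method:

General solution: y = 20 + Ce^(-x/4)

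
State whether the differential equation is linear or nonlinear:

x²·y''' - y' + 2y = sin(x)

Linear (y and its derivatives appear to the first power only, no products of y terms)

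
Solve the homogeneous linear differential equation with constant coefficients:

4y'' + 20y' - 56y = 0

Characteristic equation: 4r² + 20r - 56 = 0
Divide by 4: r² + 5r - 14 = 0
Roots: r = 2, -7 (distinct real)
General solution: y = C₁e^(2x) + C₂e^(-7x)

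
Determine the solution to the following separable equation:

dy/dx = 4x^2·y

Separating variables and integrating:
ln|y| = 4x^3/3 + C

General solution: y = Ce^(4x^3/3)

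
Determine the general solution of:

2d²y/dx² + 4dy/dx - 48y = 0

Characteristic equation: 2r² + 4r - 48 = 0
Divide by 2: r² + 2r - 24 = 0
Roots: r = 4, -6 (distinct real)
General solution: y = C₁e^(4x) + C₂e^(-6x)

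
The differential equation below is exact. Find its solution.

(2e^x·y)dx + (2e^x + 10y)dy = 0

Verify exactness: ∂M/∂y = ∂N/∂x ✓
Find F(x,y) such that ∂F/∂x = M, ∂F/∂y = N
Solution: 2e^x·y + 5y² = C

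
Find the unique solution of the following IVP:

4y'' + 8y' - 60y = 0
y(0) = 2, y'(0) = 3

General solution: y = C₁e^(3x) + C₂e^(-5x)
Applying ICs: C₁ = 13/8, C₂ = 3/8
Particular solution: y = (13/8)e^(3x) + (3/8)e^(-5x)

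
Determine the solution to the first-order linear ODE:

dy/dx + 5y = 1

Using integrating factor method:

General solution: y = 1/5 + Ce^(-5x)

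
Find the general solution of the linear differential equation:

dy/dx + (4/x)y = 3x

Using integrating factor method:

General solution: y = (1/2)x^2 + Cx^(-4)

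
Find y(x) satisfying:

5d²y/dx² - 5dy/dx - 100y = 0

Characteristic equation: 5r² - 5r - 100 = 0
Divide by 5: r² - r - 20 = 0
Roots: r = 5, -4 (distinct real)
General solution: y = C₁e^(5x) + C₂e^(-4x)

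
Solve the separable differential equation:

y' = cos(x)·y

Separating variables and integrating:
ln|y| = sin(x) + C

General solution: y = Ce^(sin(x))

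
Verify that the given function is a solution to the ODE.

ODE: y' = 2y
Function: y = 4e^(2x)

Verification:
y = 4e^(2x)
y' = 8e^(2x)
2y = 8e^(2x)
y' = 2y ✓

Yes, it is a solution.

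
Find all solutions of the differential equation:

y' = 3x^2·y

Separating variables and integrating:
ln|y| = x^3 + C

General solution: y = Ce^(x^3)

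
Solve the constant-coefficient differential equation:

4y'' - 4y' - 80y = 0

Characteristic equation: 4r² - 4r - 80 = 0
Divide by 4: r² - r - 20 = 0
Roots: r = 5, -4 (distinct real)
General solution: y = C₁e^(5x) + C₂e^(-4x)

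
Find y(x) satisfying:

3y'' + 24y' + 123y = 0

Characteristic equation: 3r² + 24r + 123 = 0
Divide by 3: r² + 8r + 41 = 0
Roots: r = -4 ± 5i (complex conjugates)
General solution: y = e^(-4x)(C₁cos(5x) + C₂sin(5x))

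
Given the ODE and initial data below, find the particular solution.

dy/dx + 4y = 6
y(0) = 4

General solution: y = 3/2 + Ce^(-4x)
Applying y(0) = 4: C = 4 - 3/2 = 5/2
Particular solution: y = 3/2 + (5/2)e^(-4x)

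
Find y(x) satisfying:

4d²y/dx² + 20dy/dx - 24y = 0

Characteristic equation: 4r² + 20r - 24 = 0
Divide by 4: r² + 5r - 6 = 0
Roots: r = 1, -6 (distinct real)
General solution: y = C₁e^x + C₂e^(-6x)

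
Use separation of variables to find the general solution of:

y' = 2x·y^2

Separating variables and integrating:
-1/y = x^2 + C

General solution: y^-1 = -x^2 + C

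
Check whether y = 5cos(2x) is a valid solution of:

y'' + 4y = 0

Verification:
y'' = -20cos(2x)
y'' + 4y = 0 ✓

Yes, it is a solution.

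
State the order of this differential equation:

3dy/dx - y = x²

The order is 1 (highest derivative is of order 1).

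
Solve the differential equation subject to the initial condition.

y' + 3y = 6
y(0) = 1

General solution: y = 2 + Ce^(-3x)
Applying y(0) = 1: C = 1 - 2 = -1
Particular solution: y = 2 - e^(-3x)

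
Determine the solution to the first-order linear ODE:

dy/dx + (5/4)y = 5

Using integrating factor method:

General solution: y = 4 + Ce^(-5x/4)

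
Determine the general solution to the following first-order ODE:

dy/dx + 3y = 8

Using integrating factor method:

General solution: y = 8/3 + Ce^(-3x)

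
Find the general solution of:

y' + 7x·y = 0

Using integrating factor method:

General solution: y = Ce^(-7x^2/2)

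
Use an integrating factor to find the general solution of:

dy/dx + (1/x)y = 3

Using integrating factor method:

General solution: y = (3/2)x + C/x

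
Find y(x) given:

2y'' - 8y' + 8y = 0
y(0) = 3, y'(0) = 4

General solution: y = (C₁ + C₂x)e^(2x)
Repeated root r = 2
Applying ICs: C₁ = 3, C₂ = -2
Particular solution: y = (3 - 2x)e^(2x)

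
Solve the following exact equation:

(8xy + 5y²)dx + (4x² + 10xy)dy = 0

Verify exactness: ∂M/∂y = ∂N/∂x ✓
Find F(x,y) such that ∂F/∂x = M, ∂F/∂y = N
Solution: 4x²y + 5xy² = C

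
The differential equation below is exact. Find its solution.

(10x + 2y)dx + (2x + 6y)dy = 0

Verify exactness: ∂M/∂y = ∂N/∂x ✓
Find F(x,y) such that ∂F/∂x = M, ∂F/∂y = N
Solution: 5x² + 2xy + 3y² = C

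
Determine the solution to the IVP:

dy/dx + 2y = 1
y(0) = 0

General solution: y = 1/2 + Ce^(-2x)
Applying y(0) = 0: C = 0 - 1/2 = -1/2
Particular solution: y = 1/2 - (1/2)e^(-2x)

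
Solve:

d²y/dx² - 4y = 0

Characteristic equation: r² - 4 = 0
Roots: r = 2, -2 (distinct real)
General solution: y = C₁e^(2x) + C₂e^(-2x)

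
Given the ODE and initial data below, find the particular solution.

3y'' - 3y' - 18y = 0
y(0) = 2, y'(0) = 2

General solution: y = C₁e^(3x) + C₂e^(-2x)
Applying ICs: C₁ = 6/5, C₂ = 4/5
Particular solution: y = (6/5)e^(3x) + (4/5)e^(-2x)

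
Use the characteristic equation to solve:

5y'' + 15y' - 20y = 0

Characteristic equation: 5r² + 15r - 20 = 0
Divide by 5: r² + 3r - 4 = 0
Roots: r = 1, -4 (distinct real)
General solution: y = C₁e^x + C₂e^(-4x)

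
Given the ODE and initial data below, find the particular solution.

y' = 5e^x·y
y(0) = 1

General solution: y = Ce^(5e^x)
Applying IC y(0) = 1:
Particular solution: y = e^(5(e^x - 1))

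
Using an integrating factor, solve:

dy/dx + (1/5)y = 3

Using integrating factor method:

General solution: y = 15 + Ce^(-x/5)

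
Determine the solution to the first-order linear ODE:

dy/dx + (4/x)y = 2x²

Using integrating factor method:

General solution: y = (2/7)x^3 + Cx^(-4)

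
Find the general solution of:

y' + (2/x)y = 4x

Using integrating factor method:

General solution: y = x^2 + Cx^(-2)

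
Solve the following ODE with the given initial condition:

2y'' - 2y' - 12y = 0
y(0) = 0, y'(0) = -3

General solution: y = C₁e^(3x) + C₂e^(-2x)
Applying ICs: C₁ = -3/5, C₂ = 3/5
Particular solution: y = -(3/5)e^(3x) + (3/5)e^(-2x)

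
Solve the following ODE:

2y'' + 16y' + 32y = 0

Characteristic equation: 2r² + 16r + 32 = 0
Divide by 2: r² + 8r + 16 = 0
Factored: (r + 4)² = 0
Repeated root: r = -4
General solution: y = (C₁ + C₂x)e^(-4x)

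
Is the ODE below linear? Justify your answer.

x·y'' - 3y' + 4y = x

Yes. Linear (y and its derivatives appear to the first power only, no products of y terms)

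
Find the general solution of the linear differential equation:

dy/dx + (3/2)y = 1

Using integrating factor method:

General solution: y = 2/3 + Ce^(-3x/2)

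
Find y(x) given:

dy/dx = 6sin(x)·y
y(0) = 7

General solution: y = Ce^(-6cos(x))
Applying IC y(0) = 7:
Particular solution: y = 7e^(6(1-cos(x)))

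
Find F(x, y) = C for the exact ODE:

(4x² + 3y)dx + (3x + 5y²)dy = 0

Verify exactness: ∂M/∂y = ∂N/∂x ✓
Find F(x,y) such that ∂F/∂x = M, ∂F/∂y = N
Solution: 4x³/3 + 3xy + 5y³/3 = C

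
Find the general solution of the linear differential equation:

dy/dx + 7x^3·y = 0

Using integrating factor method:

General solution: y = Ce^(-7x^4/4)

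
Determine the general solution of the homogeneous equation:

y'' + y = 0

Characteristic equation: r² + 1 = 0
Roots: r = ±i (complex conjugates)
General solution: y = C₁cos(x) + C₂sin(x)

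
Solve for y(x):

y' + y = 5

Using integrating factor method:

General solution: y = 5 + Ce^(-x)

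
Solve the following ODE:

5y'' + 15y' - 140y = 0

Characteristic equation: 5r² + 15r - 140 = 0
Divide by 5: r² + 3r - 28 = 0
Roots: r = 4, -7 (distinct real)
General solution: y = C₁e^(4x) + C₂e^(-7x)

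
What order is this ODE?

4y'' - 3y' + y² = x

The order is 2 (highest derivative is of order 2).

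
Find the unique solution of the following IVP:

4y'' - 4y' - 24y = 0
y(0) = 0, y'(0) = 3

General solution: y = C₁e^(3x) + C₂e^(-2x)
Applying ICs: C₁ = 3/5, C₂ = -3/5
Particular solution: y = (3/5)e^(3x) - (3/5)e^(-2x)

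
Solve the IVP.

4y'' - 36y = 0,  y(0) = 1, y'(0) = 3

General solution: y = C₁e^(3x) + C₂e^(-3x)
Applying ICs: C₁ = 1, C₂ = 0
Particular solution: y = e^(3x)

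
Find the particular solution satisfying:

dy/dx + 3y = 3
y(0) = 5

General solution: y = 1 + Ce^(-3x)
Applying y(0) = 5: C = 5 - 1 = 4
Particular solution: y = 1 + 4e^(-3x)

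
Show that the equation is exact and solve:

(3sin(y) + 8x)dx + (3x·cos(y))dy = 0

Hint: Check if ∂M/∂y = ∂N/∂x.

Verify exactness: ∂M/∂y = ∂N/∂x ✓
Find F(x,y) such that ∂F/∂x = M, ∂F/∂y = N
Solution: 3x·sin(y) + 4x² = C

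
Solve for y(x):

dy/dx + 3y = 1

Using integrating factor method:

General solution: y = 1/3 + Ce^(-3x)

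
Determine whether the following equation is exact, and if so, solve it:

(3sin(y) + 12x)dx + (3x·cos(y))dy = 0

Verify exactness: ∂M/∂y = ∂N/∂x ✓
Find F(x,y) such that ∂F/∂x = M, ∂F/∂y = N
Solution: 3x·sin(y) + 6x² = C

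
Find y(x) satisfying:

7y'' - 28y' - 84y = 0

Characteristic equation: 7r² - 28r - 84 = 0
Divide by 7: r² - 4r - 12 = 0
Roots: r = 6, -2 (distinct real)
General solution: y = C₁e^(6x) + C₂e^(-2x)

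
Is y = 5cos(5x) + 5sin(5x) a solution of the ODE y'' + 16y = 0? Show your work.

Verification:
y'' = -125cos(5x) - 125sin(5x)
y'' + 16y ≠ 0 (frequency mismatch: got 25 instead of 16)

No, it is not a solution.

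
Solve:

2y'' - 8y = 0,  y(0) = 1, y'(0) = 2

General solution: y = C₁e^(2x) + C₂e^(-2x)
Applying ICs: C₁ = 1, C₂ = 0
Particular solution: y = e^(2x)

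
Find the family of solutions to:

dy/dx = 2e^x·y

Separating variables and integrating:
ln|y| = 2e^x + C

General solution: y = Ce^(2e^x)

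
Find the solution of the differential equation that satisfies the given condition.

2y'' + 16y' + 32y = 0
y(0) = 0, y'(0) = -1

General solution: y = (C₁ + C₂x)e^(-4x)
Repeated root r = -4
Applying ICs: C₁ = 0, C₂ = -1
Particular solution: y = -xe^(-4x)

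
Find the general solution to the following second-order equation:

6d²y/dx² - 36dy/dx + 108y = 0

Characteristic equation: 6r² - 36r + 108 = 0
Divide by 6: r² - 6r + 18 = 0
Roots: r = 3 ± 3i (complex conjugates)
General solution: y = e^(3x)(C₁cos(3x) + C₂sin(3x))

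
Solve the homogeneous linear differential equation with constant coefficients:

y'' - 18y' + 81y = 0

Characteristic equation: r² - 18r + 81 = 0
Factored: (r - 9)² = 0
Repeated root: r = 9
General solution: y = (C₁ + C₂x)e^(9x)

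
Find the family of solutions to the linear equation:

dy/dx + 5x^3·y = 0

Using integrating factor method:

General solution: y = Ce^(-5x^4/4)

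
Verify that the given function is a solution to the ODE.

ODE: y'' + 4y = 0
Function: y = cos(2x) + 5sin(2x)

Verification:
y'' = -4cos(2x) - 20sin(2x)
y'' + 4y = 0 ✓

Yes, it is a solution.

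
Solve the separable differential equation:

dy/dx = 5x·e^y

Separating variables and integrating:
-e^(-y) = 5x²/2 + C

General solution: y = -ln(C - 5x²/2)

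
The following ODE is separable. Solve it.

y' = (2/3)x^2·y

Separating variables and integrating:
ln|y| = 2x^3/9 + C

General solution: y = Ce^(2x^3/9)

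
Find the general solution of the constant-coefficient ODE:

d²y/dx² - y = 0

Characteristic equation: r² - 1 = 0
Roots: r = 1, -1 (distinct real)
General solution: y = C₁e^x + C₂e^(-x)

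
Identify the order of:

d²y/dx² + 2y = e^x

The order is 2 (highest derivative is of order 2).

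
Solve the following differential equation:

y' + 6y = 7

Using integrating factor method:

General solution: y = 7/6 + Ce^(-6x)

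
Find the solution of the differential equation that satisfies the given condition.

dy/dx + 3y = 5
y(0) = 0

General solution: y = 5/3 + Ce^(-3x)
Applying y(0) = 0: C = 0 - 5/3 = -5/3
Particular solution: y = 5/3 - (5/3)e^(-3x)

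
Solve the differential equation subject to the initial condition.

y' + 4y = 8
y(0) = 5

General solution: y = 2 + Ce^(-4x)
Applying y(0) = 5: C = 5 - 2 = 3
Particular solution: y = 2 + 3e^(-4x)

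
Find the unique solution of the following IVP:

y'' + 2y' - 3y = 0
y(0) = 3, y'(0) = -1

General solution: y = C₁e^x + C₂e^(-3x)
Applying ICs: C₁ = 2, C₂ = 1
Particular solution: y = 2e^x + e^(-3x)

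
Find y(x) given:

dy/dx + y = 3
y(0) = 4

General solution: y = 3 + Ce^(-x)
Applying y(0) = 4: C = 4 - 3 = 1
Particular solution: y = 3 + e^(-x)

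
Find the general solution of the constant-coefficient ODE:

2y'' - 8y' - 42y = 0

Characteristic equation: 2r² - 8r - 42 = 0
Divide by 2: r² - 4r - 21 = 0
Roots: r = 7, -3 (distinct real)
General solution: y = C₁e^(7x) + C₂e^(-3x)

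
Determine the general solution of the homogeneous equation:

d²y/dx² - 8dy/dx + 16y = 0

Characteristic equation: r² - 8r + 16 = 0
Factored: (r - 4)² = 0
Repeated root: r = 4
General solution: y = (C₁ + C₂x)e^(4x)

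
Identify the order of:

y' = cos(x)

The order is 1 (highest derivative is of order 1).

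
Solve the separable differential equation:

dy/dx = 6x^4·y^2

Separating variables and integrating:
-1/y = 6x^5/5 + C

General solution: y^-1 = (-6/5)x^5 + C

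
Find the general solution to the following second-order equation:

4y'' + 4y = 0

Characteristic equation: 4r² + 4 = 0
Divide by 4: r² + 1 = 0
Roots: r = ±i (complex conjugates)
General solution: y = C₁cos(x) + C₂sin(x)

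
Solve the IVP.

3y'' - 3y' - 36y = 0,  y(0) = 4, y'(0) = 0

General solution: y = C₁e^(4x) + C₂e^(-3x)
Applying ICs: C₁ = 12/7, C₂ = 16/7
Particular solution: y = (12/7)e^(4x) + (16/7)e^(-3x)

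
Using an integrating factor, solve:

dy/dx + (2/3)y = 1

Using integrating factor method:

General solution: y = 3/2 + Ce^(-2x/3)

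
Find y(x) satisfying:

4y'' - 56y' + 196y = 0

Characteristic equation: 4r² - 56r + 196 = 0
Divide by 4: r² - 14r + 49 = 0
Factored: (r - 7)² = 0
Repeated root: r = 7
General solution: y = (C₁ + C₂x)e^(7x)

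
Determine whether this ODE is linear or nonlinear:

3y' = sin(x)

Linear (y and its derivatives appear to the first power only, no products of y terms)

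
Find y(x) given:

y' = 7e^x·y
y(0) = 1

General solution: y = Ce^(7e^x)
Applying IC y(0) = 1:
Particular solution: y = e^(7(e^x - 1))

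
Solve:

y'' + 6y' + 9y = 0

Characteristic equation: r² + 6r + 9 = 0
Factored: (r + 3)² = 0
Repeated root: r = -3
General solution: y = (C₁ + C₂x)e^(-3x)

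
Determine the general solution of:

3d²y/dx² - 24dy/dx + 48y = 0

Characteristic equation: 3r² - 24r + 48 = 0
Divide by 3: r² - 8r + 16 = 0
Factored: (r - 4)² = 0
Repeated root: r = 4
General solution: y = (C₁ + C₂x)e^(4x)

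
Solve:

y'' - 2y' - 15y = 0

Characteristic equation: r² - 2r - 15 = 0
Roots: r = 5, -3 (distinct real)
General solution: y = C₁e^(5x) + C₂e^(-3x)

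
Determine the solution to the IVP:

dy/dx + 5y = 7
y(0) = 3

General solution: y = 7/5 + Ce^(-5x)
Applying y(0) = 3: C = 3 - 7/5 = 8/5
Particular solution: y = 7/5 + (8/5)e^(-5x)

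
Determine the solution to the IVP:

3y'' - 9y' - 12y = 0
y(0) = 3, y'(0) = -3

General solution: y = C₁e^(4x) + C₂e^(-x)
Applying ICs: C₁ = 0, C₂ = 3
Particular solution: y = 3e^(-x)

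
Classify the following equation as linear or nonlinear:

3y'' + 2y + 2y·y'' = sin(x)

Nonlinear (y·y'' term)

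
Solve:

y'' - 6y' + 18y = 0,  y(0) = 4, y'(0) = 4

General solution: y = e^(3x)(C₁cos(3x) + C₂sin(3x))
Complex roots r = 3 ± 3i
Applying ICs: C₁ = 4, C₂ = -8/3
Particular solution: y = e^(3x)(4cos(3x) - (8/3)sin(3x))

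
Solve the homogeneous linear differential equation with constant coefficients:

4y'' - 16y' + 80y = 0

Characteristic equation: 4r² - 16r + 80 = 0
Divide by 4: r² - 4r + 20 = 0
Roots: r = 2 ± 4i (complex conjugates)
General solution: y = e^(2x)(C₁cos(4x) + C₂sin(4x))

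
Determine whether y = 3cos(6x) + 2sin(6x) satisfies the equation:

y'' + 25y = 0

Verification:
y'' = -108cos(6x) - 72sin(6x)
y'' + 25y ≠ 0 (frequency mismatch: got 36 instead of 25)

No, it is not a solution.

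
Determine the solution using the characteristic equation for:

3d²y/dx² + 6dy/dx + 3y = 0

Characteristic equation: 3r² + 6r + 3 = 0
Divide by 3: r² + 2r + 1 = 0
Factored: (r + 1)² = 0
Repeated root: r = -1
General solution: y = (C₁ + C₂x)e^(-x)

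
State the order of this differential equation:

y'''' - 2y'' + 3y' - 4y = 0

The order is 4 (highest derivative is of order 4).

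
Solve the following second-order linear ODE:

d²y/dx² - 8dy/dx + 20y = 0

Characteristic equation: r² - 8r + 20 = 0
Roots: r = 4 ± 2i (complex conjugates)
General solution: y = e^(4x)(C₁cos(2x) + C₂sin(2x))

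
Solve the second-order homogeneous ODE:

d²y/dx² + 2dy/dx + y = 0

Characteristic equation: r² + 2r + 1 = 0
Factored: (r + 1)² = 0
Repeated root: r = -1
General solution: y = (C₁ + C₂x)e^(-x)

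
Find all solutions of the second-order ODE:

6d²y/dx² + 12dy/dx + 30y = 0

Characteristic equation: 6r² + 12r + 30 = 0
Divide by 6: r² + 2r + 5 = 0
Roots: r = -1 ± 2i (complex conjugates)
General solution: y = e^(-x)(C₁cos(2x) + C₂sin(2x))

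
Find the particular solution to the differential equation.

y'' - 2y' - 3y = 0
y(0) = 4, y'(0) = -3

General solution: y = C₁e^(3x) + C₂e^(-x)
Applying ICs: C₁ = 1/4, C₂ = 15/4
Particular solution: y = (1/4)e^(3x) + (15/4)e^(-x)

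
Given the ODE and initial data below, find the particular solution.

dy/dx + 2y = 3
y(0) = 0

General solution: y = 3/2 + Ce^(-2x)
Applying y(0) = 0: C = 0 - 3/2 = -3/2
Particular solution: y = 3/2 - (3/2)e^(-2x)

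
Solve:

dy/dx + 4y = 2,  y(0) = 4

General solution: y = 1/2 + Ce^(-4x)
Applying y(0) = 4: C = 4 - 1/2 = 7/2
Particular solution: y = 1/2 + (7/2)e^(-4x)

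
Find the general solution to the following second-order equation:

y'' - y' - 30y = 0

Characteristic equation: r² - r - 30 = 0
Roots: r = 6, -5 (distinct real)
General solution: y = C₁e^(6x) + C₂e^(-5x)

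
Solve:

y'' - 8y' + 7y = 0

Characteristic equation: r² - 8r + 7 = 0
Roots: r = 7, 1 (distinct real)
General solution: y = C₁e^(7x) + C₂e^x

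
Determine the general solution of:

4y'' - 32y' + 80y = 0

Characteristic equation: 4r² - 32r + 80 = 0
Divide by 4: r² - 8r + 20 = 0
Roots: r = 4 ± 2i (complex conjugates)
General solution: y = e^(4x)(C₁cos(2x) + C₂sin(2x))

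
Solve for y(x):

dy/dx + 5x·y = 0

Using integrating factor method:

General solution: y = Ce^(-5x^2/2)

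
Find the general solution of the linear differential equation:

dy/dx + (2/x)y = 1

Using integrating factor method:

General solution: y = (1/3)x + Cx^(-2)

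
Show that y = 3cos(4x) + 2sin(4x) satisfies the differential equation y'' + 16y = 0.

Verification:
y'' = -48cos(4x) - 32sin(4x)
y'' + 16y = 0 ✓

Yes, it is a solution.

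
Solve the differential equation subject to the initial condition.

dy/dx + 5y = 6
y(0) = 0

General solution: y = 6/5 + Ce^(-5x)
Applying y(0) = 0: C = 0 - 6/5 = -6/5
Particular solution: y = 6/5 - (6/5)e^(-5x)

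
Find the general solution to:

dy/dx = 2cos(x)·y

Separating variables and integrating:
ln|y| = 2sin(x) + C

General solution: y = Ce^(2sin(x))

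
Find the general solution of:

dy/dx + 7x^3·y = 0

Using integrating factor method:

General solution: y = Ce^(-7x^4/4)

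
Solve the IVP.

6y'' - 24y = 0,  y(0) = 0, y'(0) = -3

General solution: y = C₁e^(2x) + C₂e^(-2x)
Applying ICs: C₁ = -3/4, C₂ = 3/4
Particular solution: y = -(3/4)e^(2x) + (3/4)e^(-2x)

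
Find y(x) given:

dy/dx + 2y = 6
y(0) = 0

General solution: y = 3 + Ce^(-2x)
Applying y(0) = 0: C = 0 - 3 = -3
Particular solution: y = 3 - 3e^(-2x)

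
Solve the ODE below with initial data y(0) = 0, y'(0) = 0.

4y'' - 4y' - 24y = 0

General solution: y = C₁e^(3x) + C₂e^(-2x)
Applying ICs: C₁ = 0, C₂ = 0
Particular solution: y = 0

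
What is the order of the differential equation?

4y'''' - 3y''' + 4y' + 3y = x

The order is 4 (highest derivative is of order 4).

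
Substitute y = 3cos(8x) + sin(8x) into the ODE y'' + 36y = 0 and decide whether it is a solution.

Verification:
y'' = -192cos(8x) - 64sin(8x)
y'' + 36y ≠ 0 (frequency mismatch: got 64 instead of 36)

No, it is not a solution.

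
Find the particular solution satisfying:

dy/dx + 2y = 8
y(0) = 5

General solution: y = 4 + Ce^(-2x)
Applying y(0) = 5: C = 5 - 4 = 1
Particular solution: y = 4 + e^(-2x)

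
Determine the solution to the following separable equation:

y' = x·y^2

Separating variables and integrating:
-1/y = x^2/2 + C

General solution: y^-1 = (-1/2)x^2 + C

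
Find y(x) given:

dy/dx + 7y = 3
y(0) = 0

General solution: y = 3/7 + Ce^(-7x)
Applying y(0) = 0: C = 0 - 3/7 = -3/7
Particular solution: y = 3/7 - (3/7)e^(-7x)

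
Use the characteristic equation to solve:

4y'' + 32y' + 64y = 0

Characteristic equation: 4r² + 32r + 64 = 0
Divide by 4: r² + 8r + 16 = 0
Factored: (r + 4)² = 0
Repeated root: r = -4
General solution: y = (C₁ + C₂x)e^(-4x)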